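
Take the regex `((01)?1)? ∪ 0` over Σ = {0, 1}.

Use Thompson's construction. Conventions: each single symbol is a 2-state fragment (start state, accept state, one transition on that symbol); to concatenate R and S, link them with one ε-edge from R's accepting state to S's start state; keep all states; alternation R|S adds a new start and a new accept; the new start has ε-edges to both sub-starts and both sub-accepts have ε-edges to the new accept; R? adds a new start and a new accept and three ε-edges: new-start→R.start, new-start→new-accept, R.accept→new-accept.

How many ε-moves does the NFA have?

12

Bottom-up over the parse tree:
Each of the 4 symbol leaves contributes 0 ε-transitions.
  01 = 1 ε-transition
  (01)? = 4 ε-transitions
  (01)?1 = 5 ε-transitions
  ((01)?1)? = 8 ε-transitions
  ((01)?1)? ∪ 0 = 12 ε-transitions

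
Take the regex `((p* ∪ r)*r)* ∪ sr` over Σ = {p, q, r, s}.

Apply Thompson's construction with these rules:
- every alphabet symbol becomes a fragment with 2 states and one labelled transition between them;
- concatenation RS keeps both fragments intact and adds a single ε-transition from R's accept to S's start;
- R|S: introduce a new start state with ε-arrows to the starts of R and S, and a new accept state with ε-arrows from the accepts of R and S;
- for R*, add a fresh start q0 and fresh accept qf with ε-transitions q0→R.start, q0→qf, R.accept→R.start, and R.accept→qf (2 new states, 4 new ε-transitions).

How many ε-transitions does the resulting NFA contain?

22

Bottom-up over the parse tree:
Each of the 5 symbol leaves contributes 0 ε-transitions.
  p* : 4 ε-transitions
  p* ∪ r : 8 ε-transitions
  (p* ∪ r)* : 12 ε-transitions
  (p* ∪ r)*r : 13 ε-transitions
  ((p* ∪ r)*r)* : 17 ε-transitions
  sr : 1 ε-transition
  ((p* ∪ r)*r)* ∪ sr : 22 ε-transitions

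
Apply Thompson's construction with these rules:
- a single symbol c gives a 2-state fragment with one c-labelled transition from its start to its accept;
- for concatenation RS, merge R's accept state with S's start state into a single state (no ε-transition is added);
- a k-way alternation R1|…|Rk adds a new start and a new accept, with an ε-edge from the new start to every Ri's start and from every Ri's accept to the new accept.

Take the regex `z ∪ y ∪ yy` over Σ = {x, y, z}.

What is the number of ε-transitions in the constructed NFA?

6

Building bottom-up:
Each of the 4 symbol leaves contributes 0 ε-transitions.
  yy — 0 ε-transitions
  z ∪ y ∪ yy — 6 ε-transitions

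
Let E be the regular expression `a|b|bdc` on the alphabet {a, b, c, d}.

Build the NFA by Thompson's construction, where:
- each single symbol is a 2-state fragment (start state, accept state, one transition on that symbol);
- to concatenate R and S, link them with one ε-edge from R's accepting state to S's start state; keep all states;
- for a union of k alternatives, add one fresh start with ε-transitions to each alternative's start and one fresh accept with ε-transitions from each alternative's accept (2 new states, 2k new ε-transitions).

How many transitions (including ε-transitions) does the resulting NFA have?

13

Recursing over subexpressions:
Each of the 5 symbol leaves contributes 1 transition (1 symbol, 0 ε).
  bdc = 5 transitions (3 symbol, 2 ε)
  a|b|bdc = 13 transitions (5 symbol, 8 ε)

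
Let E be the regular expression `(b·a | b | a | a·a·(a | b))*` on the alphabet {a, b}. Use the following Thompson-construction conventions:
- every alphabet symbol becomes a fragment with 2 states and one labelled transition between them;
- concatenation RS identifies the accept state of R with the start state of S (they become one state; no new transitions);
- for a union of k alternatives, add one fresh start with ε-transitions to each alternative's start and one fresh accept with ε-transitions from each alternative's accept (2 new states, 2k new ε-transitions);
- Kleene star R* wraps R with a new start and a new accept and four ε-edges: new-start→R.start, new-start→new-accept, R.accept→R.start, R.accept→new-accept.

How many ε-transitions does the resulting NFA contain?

16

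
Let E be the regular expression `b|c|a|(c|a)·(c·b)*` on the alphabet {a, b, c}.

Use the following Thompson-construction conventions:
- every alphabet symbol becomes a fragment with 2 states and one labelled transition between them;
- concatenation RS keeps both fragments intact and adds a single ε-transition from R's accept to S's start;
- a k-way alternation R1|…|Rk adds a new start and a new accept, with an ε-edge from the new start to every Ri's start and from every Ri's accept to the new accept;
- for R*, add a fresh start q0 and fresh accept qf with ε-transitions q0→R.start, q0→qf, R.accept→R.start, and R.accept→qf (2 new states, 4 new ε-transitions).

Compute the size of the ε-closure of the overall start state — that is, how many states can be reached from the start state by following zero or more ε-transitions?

7

Let C(F) = |ε-closure(F.start)| within fragment F, and note whether F accepts ε. Symbol fragments have C = 1 and do not accept ε. Then:
  c|a — new start ε-reaches every alternative's start; none of them accept ε, so the new accept is not reached: C = 1 + 1 + 1 = 3
  c·b — same as the first factor's closure: C = 1
  (c·b)* — the star's fresh start ε-reaches both the body's start and the fresh accept: C = 2 + 1 = 3
  (c|a)·(c·b)* — C equals the left operand's closure size = 3 (its accept is not ε-reachable, so the closure stops there)
  b|c|a|(c|a)·(c·b)* — new start ε-reaches every alternative's start; none of them accept ε, so the new accept is not reached: C = 1 + 1 + 1 + 1 + 3 = 7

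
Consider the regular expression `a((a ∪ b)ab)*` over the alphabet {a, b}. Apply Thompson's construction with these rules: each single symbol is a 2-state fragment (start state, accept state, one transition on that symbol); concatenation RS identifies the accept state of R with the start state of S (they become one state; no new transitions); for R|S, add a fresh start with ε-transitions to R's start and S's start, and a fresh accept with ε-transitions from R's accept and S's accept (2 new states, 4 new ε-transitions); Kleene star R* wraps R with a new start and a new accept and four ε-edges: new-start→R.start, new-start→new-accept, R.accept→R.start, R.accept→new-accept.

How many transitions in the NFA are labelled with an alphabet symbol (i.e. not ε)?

Bottom-up over the parse tree:
Each of the 5 symbol leaves contributes exactly 1 symbol transition.
  a ∪ b = 2 symbol transitions
  (a ∪ b)ab = 4 symbol transitions
  ((a ∪ b)ab)* = 4 symbol transitions
  a((a ∪ b)ab)* = 5 symbol transitions

5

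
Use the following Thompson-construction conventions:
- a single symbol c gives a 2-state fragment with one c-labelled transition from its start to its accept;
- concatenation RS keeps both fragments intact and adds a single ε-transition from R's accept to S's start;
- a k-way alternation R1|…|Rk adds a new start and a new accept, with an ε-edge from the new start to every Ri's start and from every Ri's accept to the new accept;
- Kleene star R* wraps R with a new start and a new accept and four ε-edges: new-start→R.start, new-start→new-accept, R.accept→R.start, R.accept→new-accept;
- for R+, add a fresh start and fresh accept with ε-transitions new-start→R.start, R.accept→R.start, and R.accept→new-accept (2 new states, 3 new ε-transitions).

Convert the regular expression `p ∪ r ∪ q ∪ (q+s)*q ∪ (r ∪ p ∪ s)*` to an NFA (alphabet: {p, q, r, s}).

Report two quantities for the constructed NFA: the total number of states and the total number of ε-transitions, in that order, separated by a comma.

Bottom-up over the parse tree:
Each of the 9 symbol leaves contributes 2 states and 0 ε-transitions.
  q+ : 4 states, 3 ε-transitions
  q+s : 6 states, 4 ε-transitions
  (q+s)* : 8 states, 8 ε-transitions
  (q+s)*q : 10 states, 9 ε-transitions
  r ∪ p ∪ s : 8 states, 6 ε-transitions
  (r ∪ p ∪ s)* : 10 states, 10 ε-transitions
  p ∪ r ∪ q ∪ (q+s)*q ∪ (r ∪ p ∪ s)* : 28 states, 29 ε-transitions

28, 29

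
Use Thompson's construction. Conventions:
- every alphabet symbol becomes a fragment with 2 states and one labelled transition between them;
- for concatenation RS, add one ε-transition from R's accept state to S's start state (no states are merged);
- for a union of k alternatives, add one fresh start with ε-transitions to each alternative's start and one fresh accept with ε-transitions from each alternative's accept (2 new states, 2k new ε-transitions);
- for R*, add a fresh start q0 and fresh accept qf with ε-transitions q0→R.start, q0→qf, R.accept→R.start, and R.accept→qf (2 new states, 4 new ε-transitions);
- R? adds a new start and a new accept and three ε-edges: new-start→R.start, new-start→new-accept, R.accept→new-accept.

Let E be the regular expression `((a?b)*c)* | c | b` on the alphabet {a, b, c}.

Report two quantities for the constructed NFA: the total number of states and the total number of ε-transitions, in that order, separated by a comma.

Recursing over subexpressions:
Each of the 5 symbol leaves contributes 2 states and 0 ε-transitions.
  a? : 4 states, 3 ε-transitions
  a?b : 6 states, 4 ε-transitions
  (a?b)* : 8 states, 8 ε-transitions
  (a?b)*c : 10 states, 9 ε-transitions
  ((a?b)*c)* : 12 states, 13 ε-transitions
  ((a?b)*c)* | c | b : 18 states, 19 ε-transitions

18, 19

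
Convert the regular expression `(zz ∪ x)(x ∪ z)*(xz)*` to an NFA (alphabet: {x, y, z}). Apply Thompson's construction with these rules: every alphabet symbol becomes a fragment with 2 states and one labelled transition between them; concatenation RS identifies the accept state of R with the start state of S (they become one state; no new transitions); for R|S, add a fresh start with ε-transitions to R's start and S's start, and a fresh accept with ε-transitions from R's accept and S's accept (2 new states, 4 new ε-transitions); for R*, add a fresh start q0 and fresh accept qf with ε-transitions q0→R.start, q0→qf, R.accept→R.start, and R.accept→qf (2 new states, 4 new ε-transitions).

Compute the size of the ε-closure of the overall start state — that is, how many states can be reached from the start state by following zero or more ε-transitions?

3

Let C(F) = |ε-closure(F.start)| within fragment F, and note whether F accepts ε. Symbol fragments have C = 1 and do not accept ε. Then:
  zz → |ε-closure| equals the left operand's closure size = 1 (its accept is not ε-reachable, so the closure stops there)
  zz ∪ x → |ε-closure| = 1 + 1 + 1 = 3 (the new accept is not ε-reachable since no branch accepts ε)
  x ∪ z → |ε-closure| = 1 + 1 + 1 = 3 (the new accept is not ε-reachable since no branch accepts ε)
  (x ∪ z)* → the star's fresh start ε-reaches both the body's start and the fresh accept: |ε-closure| = 2 + 3 = 5
  xz → |ε-closure| equals the left operand's closure size = 1 (its accept is not ε-reachable, so the closure stops there)
  (xz)* → the star's fresh start ε-reaches both the body's start and the fresh accept: |ε-closure| = 2 + 1 = 3
  (zz ∪ x)(x ∪ z)*(xz)* → |ε-closure| equals the left operand's closure size = 3 (its accept is not ε-reachable, so the closure stops there)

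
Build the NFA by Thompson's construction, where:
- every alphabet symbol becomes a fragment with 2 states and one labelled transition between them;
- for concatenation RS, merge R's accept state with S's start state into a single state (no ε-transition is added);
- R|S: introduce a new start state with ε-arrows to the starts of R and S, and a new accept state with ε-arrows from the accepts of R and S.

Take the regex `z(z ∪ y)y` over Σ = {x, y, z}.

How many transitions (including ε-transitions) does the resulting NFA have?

Bottom-up over the parse tree:
Each of the 4 symbol leaves contributes 1 transition (1 symbol, 0 ε).
  z ∪ y = 6 transitions (2 symbol, 4 ε)
  z(z ∪ y)y = 8 transitions (4 symbol, 4 ε)

8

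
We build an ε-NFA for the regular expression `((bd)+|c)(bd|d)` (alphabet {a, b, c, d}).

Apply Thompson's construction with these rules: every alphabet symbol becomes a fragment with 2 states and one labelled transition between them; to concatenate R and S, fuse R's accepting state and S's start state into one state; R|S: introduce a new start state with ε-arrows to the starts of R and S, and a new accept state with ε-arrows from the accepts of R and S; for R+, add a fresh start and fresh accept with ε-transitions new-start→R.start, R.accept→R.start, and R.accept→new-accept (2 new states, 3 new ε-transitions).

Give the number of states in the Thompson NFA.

15

Recursing over subexpressions:
Each of the 6 symbol leaves contributes a 2-state fragment.
  bd : 3 states
  (bd)+ : 5 states
  (bd)+|c : 9 states
  bd : 3 states
  bd|d : 7 states
  ((bd)+|c)(bd|d) : 15 states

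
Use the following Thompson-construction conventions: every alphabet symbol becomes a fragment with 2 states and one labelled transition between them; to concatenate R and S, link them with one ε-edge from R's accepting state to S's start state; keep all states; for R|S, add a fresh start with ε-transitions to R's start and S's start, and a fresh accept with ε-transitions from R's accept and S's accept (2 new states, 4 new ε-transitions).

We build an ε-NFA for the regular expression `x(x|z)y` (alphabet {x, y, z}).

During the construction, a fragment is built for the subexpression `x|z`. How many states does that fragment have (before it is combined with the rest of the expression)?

6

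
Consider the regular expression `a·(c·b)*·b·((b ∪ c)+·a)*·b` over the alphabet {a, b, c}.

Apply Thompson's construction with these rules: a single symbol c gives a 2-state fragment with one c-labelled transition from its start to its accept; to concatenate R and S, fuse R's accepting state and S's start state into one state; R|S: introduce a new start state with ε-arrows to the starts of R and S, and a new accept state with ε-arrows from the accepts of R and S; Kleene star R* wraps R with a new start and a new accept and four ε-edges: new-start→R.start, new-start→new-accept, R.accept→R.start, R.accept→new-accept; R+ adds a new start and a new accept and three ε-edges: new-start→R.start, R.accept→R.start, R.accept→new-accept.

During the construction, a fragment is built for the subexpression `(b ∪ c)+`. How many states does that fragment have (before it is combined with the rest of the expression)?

Fragment for `(b ∪ c)+`:
Each of the 2 symbol leaves contributes a 2-state fragment.
  b ∪ c → 6 states
  (b ∪ c)+ → 8 states

8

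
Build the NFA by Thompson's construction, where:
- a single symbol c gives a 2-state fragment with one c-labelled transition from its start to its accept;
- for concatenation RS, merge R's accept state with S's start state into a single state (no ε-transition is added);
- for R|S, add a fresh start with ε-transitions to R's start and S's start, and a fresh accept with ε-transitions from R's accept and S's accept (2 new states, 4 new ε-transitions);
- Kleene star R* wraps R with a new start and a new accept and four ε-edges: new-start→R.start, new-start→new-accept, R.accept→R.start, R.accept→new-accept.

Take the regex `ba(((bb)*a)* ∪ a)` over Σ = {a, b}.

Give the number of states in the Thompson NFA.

14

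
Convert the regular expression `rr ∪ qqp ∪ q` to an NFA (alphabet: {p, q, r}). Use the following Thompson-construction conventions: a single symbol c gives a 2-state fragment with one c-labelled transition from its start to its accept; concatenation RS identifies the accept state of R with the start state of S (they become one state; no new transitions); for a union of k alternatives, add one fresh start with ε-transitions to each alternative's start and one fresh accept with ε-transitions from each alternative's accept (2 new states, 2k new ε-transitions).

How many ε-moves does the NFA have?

Per subexpression:
Each of the 6 symbol leaves contributes 0 ε-transitions.
  rr : 0 ε-transitions
  qqp : 0 ε-transitions
  rr ∪ qqp ∪ q : 6 ε-transitions

6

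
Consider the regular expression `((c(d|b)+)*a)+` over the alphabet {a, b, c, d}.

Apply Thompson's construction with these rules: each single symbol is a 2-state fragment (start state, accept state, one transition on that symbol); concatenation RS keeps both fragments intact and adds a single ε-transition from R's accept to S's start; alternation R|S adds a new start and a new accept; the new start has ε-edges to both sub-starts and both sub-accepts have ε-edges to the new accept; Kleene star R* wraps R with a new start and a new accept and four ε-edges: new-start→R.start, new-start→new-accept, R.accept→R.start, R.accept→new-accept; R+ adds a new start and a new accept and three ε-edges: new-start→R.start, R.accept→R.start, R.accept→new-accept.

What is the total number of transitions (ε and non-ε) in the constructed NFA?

20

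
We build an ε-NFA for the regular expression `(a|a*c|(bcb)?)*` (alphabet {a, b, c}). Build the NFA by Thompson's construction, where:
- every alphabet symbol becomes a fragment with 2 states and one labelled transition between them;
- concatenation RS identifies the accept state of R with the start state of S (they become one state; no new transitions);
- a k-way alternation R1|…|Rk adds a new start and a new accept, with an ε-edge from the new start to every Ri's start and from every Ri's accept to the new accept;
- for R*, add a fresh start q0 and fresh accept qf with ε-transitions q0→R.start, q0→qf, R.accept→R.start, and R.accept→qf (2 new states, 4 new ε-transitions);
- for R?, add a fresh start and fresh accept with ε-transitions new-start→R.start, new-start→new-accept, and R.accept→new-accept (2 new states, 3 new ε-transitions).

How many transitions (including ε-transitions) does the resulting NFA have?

Recursing over subexpressions:
Each of the 6 symbol leaves contributes 1 transition (1 symbol, 0 ε).
  a* = 5 transitions (1 symbol, 4 ε)
  a*c = 6 transitions (2 symbol, 4 ε)
  bcb = 3 transitions (3 symbol, 0 ε)
  (bcb)? = 6 transitions (3 symbol, 3 ε)
  a|a*c|(bcb)? = 19 transitions (6 symbol, 13 ε)
  (a|a*c|(bcb)?)* = 23 transitions (6 symbol, 17 ε)

23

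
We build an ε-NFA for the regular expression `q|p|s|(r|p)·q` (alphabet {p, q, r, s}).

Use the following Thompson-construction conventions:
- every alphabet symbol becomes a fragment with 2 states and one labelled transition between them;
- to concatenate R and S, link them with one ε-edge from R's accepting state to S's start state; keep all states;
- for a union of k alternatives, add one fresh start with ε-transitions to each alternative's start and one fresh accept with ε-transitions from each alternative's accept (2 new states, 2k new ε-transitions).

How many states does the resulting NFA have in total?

16

By structural recursion:
Each of the 6 symbol leaves contributes a 2-state fragment.
  r|p = 6 states
  (r|p)·q = 8 states
  q|p|s|(r|p)·q = 16 states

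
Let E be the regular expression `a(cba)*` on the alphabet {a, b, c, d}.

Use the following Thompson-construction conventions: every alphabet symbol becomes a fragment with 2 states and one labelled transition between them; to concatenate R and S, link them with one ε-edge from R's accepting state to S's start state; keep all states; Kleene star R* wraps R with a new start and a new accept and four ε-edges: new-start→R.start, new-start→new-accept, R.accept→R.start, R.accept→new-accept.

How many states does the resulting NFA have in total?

Building bottom-up:
Each of the 4 symbol leaves contributes a 2-state fragment.
  cba → 6 states
  (cba)* → 8 states
  a(cba)* → 10 states

10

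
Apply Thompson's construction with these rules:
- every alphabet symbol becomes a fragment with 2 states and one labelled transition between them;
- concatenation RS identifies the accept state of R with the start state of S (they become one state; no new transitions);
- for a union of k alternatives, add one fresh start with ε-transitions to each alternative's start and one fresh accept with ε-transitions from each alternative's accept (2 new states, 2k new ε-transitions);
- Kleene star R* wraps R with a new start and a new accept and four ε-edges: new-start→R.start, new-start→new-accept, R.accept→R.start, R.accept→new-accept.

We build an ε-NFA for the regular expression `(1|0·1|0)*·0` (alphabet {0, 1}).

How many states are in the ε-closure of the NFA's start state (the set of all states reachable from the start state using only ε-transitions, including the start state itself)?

6

Let C(F) = |ε-closure(F.start)| within fragment F, and note whether F accepts ε. Symbol fragments have C = 1 and do not accept ε. Then:
  0·1 — same as the first factor's closure: |closure| = 1
  1|0·1|0 — |closure| = 1 + 1 + 1 + 1 = 4 (the new accept is not ε-reachable since no branch accepts ε)
  (1|0·1|0)* — |closure| = 1 (new start) + 4 (body) + 1 (new accept) = 6
  (1|0·1|0)*·0 — |closure| = 6 + (1−1) = 6 (closure spills across the concat boundary because the left factor accepts ε)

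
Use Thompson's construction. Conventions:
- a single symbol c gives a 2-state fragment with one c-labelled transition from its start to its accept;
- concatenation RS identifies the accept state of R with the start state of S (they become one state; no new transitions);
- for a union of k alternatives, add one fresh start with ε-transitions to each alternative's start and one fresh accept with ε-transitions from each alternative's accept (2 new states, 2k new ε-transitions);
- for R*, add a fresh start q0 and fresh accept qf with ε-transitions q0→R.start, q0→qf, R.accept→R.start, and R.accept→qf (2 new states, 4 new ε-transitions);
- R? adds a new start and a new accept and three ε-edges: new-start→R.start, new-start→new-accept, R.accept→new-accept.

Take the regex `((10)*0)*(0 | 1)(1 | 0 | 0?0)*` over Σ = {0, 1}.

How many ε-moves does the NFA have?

25

Building bottom-up:
Each of the 9 symbol leaves contributes 0 ε-transitions.
  10 = 0 ε-transitions
  (10)* = 4 ε-transitions
  (10)*0 = 4 ε-transitions
  ((10)*0)* = 8 ε-transitions
  0 | 1 = 4 ε-transitions
  0? = 3 ε-transitions
  0?0 = 3 ε-transitions
  1 | 0 | 0?0 = 9 ε-transitions
  (1 | 0 | 0?0)* = 13 ε-transitions
  ((10)*0)*(0 | 1)(1 | 0 | 0?0)* = 25 ε-transitions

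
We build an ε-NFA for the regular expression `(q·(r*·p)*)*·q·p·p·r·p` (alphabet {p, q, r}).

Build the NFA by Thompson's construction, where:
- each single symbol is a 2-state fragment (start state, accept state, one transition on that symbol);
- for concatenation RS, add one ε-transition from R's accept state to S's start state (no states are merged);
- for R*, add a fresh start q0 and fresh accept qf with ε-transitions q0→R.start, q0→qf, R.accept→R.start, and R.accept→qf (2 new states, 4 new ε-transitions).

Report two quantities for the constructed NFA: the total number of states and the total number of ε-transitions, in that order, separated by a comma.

By structural recursion:
Each of the 8 symbol leaves contributes 2 states and 0 ε-transitions.
  r* — 4 states, 4 ε-transitions
  r*·p — 6 states, 5 ε-transitions
  (r*·p)* — 8 states, 9 ε-transitions
  q·(r*·p)* — 10 states, 10 ε-transitions
  (q·(r*·p)*)* — 12 states, 14 ε-transitions
  (q·(r*·p)*)*·q·p·p·r·p — 22 states, 19 ε-transitions

22, 19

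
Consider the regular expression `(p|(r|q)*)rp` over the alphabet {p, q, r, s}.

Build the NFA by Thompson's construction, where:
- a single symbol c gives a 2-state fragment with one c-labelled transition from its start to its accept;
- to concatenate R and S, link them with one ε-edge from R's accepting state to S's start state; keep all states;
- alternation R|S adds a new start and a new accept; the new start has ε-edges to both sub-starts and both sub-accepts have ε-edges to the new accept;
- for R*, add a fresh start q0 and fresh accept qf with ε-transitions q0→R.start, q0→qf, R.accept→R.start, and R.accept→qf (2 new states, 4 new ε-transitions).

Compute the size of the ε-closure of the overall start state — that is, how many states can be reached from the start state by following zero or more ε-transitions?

9

Work bottom-up. For each fragment F, track |ε-closure(F.start)| and whether F's accept lies in that closure (i.e. whether F accepts ε). A single-symbol fragment has closure size 1 and does not accept ε.
  r|q → |ε-closure| = 1 + 1 + 1 = 3 (the new accept is not ε-reachable since no branch accepts ε)
  (r|q)* → the star's fresh start ε-reaches both the body's start and the fresh accept: |ε-closure| = 2 + 3 = 5
  p|(r|q)* → |ε-closure| = 1 (new start) + (1 + 5) + 1 (new accept, since some branch ε-reaches its own accept) = 8
  (p|(r|q)*)rp → |ε-closure| = 8 + 1 = 9 (closure spills across the concat boundary because the left factor accepts ε)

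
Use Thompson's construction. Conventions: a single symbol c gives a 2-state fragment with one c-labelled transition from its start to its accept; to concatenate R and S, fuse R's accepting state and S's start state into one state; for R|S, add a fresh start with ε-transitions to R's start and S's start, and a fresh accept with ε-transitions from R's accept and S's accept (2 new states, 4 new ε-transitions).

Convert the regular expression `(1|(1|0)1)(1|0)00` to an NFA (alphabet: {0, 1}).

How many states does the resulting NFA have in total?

18

Recursing over subexpressions:
Each of the 8 symbol leaves contributes a 2-state fragment.
  1|0 : 6 states
  (1|0)1 : 7 states
  1|(1|0)1 : 11 states
  1|0 : 6 states
  (1|(1|0)1)(1|0)00 : 18 states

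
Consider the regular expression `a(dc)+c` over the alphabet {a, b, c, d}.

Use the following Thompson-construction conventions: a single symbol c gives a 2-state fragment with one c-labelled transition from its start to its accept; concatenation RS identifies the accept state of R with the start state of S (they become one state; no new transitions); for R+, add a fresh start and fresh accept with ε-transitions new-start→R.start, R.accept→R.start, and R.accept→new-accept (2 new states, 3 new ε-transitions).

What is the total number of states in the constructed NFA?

7

Per subexpression:
Each of the 4 symbol leaves contributes a 2-state fragment.
  dc = 3 states
  (dc)+ = 5 states
  a(dc)+c = 7 states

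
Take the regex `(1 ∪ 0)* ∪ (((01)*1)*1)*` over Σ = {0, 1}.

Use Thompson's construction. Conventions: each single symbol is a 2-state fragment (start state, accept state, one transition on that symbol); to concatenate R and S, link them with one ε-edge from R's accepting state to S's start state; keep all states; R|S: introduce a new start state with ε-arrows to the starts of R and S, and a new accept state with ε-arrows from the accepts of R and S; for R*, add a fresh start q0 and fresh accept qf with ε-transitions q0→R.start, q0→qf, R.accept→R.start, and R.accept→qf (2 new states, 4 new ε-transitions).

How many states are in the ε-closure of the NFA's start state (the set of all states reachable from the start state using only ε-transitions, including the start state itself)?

Compute the ε-closure size of each fragment's start state recursively; a symbol fragment's start has no outgoing ε-edge, so its closure is just itself (size 1).
  1 ∪ 0 — |ε-closure| = 1 + 1 + 1 = 3 (the new accept is not ε-reachable since no branch accepts ε)
  (1 ∪ 0)* — the star's fresh start ε-reaches both the body's start and the fresh accept: |ε-closure| = 2 + 3 = 5
  01 — |ε-closure| equals the left operand's closure size = 1 (its accept is not ε-reachable, so the closure stops there)
  (01)* — the star's fresh start ε-reaches both the body's start and the fresh accept: |ε-closure| = 2 + 1 = 3
  (01)*1 — |ε-closure| = 3 + 1 = 4 (closure spills across the concat boundary because the left factor accepts ε)
  ((01)*1)* — the star's fresh start ε-reaches both the body's start and the fresh accept: |ε-closure| = 2 + 4 = 6
  ((01)*1)*1 — |ε-closure| = 6 + 1 = 7 (closure spills across the concat boundary because the left factor accepts ε)
  (((01)*1)*1)* — |ε-closure| = 1 (new start) + 7 (body) + 1 (new accept) = 9
  (1 ∪ 0)* ∪ (((01)*1)*1)* — |ε-closure| = 1 (new start) + (5 + 9) + 1 (new accept, since some branch ε-reaches its own accept) = 16

16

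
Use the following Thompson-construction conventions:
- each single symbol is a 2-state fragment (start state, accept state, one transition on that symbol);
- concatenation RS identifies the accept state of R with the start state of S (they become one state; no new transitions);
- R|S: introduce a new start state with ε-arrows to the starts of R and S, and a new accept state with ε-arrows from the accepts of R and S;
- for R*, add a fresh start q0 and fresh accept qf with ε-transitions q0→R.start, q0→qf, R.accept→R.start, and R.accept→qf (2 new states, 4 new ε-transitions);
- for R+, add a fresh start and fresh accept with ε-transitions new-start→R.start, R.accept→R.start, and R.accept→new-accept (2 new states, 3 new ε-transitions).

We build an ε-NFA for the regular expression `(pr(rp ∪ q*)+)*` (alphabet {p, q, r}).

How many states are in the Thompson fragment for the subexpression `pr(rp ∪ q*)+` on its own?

Fragment for `pr(rp ∪ q*)+`:
Each of the 5 symbol leaves contributes a 2-state fragment.
  rp — 3 states
  q* — 4 states
  rp ∪ q* — 9 states
  (rp ∪ q*)+ — 11 states
  pr(rp ∪ q*)+ — 13 states

13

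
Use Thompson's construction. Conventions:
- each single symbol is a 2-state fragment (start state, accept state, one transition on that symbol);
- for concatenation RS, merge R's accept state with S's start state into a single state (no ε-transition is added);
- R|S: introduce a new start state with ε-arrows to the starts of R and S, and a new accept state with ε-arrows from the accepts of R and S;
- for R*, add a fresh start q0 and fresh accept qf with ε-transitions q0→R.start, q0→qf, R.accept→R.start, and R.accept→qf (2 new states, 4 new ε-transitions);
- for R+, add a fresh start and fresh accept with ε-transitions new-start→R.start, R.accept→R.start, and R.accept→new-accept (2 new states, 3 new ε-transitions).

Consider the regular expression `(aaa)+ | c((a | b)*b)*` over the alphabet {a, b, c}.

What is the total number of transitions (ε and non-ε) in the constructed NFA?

26

By structural recursion:
Each of the 7 symbol leaves contributes 1 transition (1 symbol, 0 ε).
  aaa : 3 transitions (3 symbol, 0 ε)
  (aaa)+ : 6 transitions (3 symbol, 3 ε)
  a | b : 6 transitions (2 symbol, 4 ε)
  (a | b)* : 10 transitions (2 symbol, 8 ε)
  (a | b)*b : 11 transitions (3 symbol, 8 ε)
  ((a | b)*b)* : 15 transitions (3 symbol, 12 ε)
  c((a | b)*b)* : 16 transitions (4 symbol, 12 ε)
  (aaa)+ | c((a | b)*b)* : 26 transitions (7 symbol, 19 ε)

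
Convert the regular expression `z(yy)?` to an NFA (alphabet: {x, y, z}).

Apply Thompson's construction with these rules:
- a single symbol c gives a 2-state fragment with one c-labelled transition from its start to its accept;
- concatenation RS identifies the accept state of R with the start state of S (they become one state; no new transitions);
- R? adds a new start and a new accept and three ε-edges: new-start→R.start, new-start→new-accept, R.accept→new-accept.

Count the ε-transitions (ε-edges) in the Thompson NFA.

Building bottom-up:
Each of the 3 symbol leaves contributes 0 ε-transitions.
  yy — 0 ε-transitions
  (yy)? — 3 ε-transitions
  z(yy)? — 3 ε-transitions

3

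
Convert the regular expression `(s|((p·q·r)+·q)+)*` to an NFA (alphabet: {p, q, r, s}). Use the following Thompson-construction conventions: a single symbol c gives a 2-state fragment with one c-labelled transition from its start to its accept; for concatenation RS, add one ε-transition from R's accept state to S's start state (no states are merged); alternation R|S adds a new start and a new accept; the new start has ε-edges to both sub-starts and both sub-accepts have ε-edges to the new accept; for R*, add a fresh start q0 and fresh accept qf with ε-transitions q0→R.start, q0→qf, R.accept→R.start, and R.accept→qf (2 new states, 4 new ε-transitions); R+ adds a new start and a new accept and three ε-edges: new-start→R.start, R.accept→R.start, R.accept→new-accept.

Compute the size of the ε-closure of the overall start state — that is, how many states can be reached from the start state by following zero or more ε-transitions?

7

Let C(F) = |ε-closure(F.start)| within fragment F, and note whether F accepts ε. Symbol fragments have C = 1 and do not accept ε. Then:
  p·q·r → |closure| equals the left operand's closure size = 1 (its accept is not ε-reachable, so the closure stops there)
  (p·q·r)+ → |closure| = 1 + 1 = 2 (the body doesn't accept ε, so the new accept is not reached)
  (p·q·r)+·q → |closure| equals the left operand's closure size = 2 (its accept is not ε-reachable, so the closure stops there)
  ((p·q·r)+·q)+ → new start ε-reaches only the body's start; the new accept needs a symbol first: |closure| = 1 + 2 = 3
  s|((p·q·r)+·q)+ → new start ε-reaches every alternative's start; none of them accept ε, so the new accept is not reached: |closure| = 1 + 1 + 3 = 5
  (s|((p·q·r)+·q)+)* → new start has ε-edges to the inner start and to the new accept, so |closure| = 2 + 5 = 7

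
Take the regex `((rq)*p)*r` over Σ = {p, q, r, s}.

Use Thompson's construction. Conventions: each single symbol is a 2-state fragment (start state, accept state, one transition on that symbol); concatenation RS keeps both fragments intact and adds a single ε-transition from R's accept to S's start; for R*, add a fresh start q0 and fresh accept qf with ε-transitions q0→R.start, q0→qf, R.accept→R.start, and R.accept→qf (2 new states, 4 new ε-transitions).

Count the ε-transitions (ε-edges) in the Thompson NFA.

11

Per subexpression:
Each of the 4 symbol leaves contributes 0 ε-transitions.
  rq — 1 ε-transition
  (rq)* — 5 ε-transitions
  (rq)*p — 6 ε-transitions
  ((rq)*p)* — 10 ε-transitions
  ((rq)*p)*r — 11 ε-transitions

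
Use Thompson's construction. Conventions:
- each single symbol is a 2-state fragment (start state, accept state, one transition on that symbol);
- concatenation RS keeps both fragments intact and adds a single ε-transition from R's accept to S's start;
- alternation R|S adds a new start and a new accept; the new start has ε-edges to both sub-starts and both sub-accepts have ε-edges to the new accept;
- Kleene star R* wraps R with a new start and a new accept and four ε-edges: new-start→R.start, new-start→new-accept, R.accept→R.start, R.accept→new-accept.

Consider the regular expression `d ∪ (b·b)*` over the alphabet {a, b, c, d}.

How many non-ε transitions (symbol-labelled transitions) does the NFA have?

Recursing over subexpressions:
Each of the 3 symbol leaves contributes exactly 1 symbol transition.
  b·b — 2 symbol transitions
  (b·b)* — 2 symbol transitions
  d ∪ (b·b)* — 3 symbol transitions

3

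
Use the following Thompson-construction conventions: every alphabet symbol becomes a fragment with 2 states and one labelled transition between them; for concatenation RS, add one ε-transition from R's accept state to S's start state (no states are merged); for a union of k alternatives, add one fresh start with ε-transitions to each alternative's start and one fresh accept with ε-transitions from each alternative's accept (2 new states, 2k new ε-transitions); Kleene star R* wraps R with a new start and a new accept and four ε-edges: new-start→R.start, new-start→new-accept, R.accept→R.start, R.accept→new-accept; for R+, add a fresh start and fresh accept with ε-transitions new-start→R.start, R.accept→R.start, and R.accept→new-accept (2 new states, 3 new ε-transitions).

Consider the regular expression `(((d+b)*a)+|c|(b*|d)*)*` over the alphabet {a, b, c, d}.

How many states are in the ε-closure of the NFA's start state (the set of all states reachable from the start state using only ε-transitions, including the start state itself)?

19

Let C(F) = |ε-closure(F.start)| within fragment F, and note whether F accepts ε. Symbol fragments have C = 1 and do not accept ε. Then:
  d+ : new start ε-reaches only the body's start; the new accept needs a symbol first: |ε-closure| = 1 + 1 = 2
  d+b : |ε-closure| equals the left operand's closure size = 2 (its accept is not ε-reachable, so the closure stops there)
  (d+b)* : |ε-closure| = 1 (new start) + 2 (body) + 1 (new accept) = 4
  (d+b)*a : |ε-closure| = 4 + 1 = 5 (closure spills across the concat boundary because the left factor accepts ε)
  ((d+b)*a)+ : new start ε-reaches only the body's start; the new accept needs a symbol first: |ε-closure| = 1 + 5 = 6
  b* : the star's fresh start ε-reaches both the body's start and the fresh accept: |ε-closure| = 2 + 1 = 3
  b*|d : new start ε-reaches every alternative's start; at least one alternative accepts ε, so the union's new accept is reached too: |ε-closure| = 1 + 3 + 1 + 1 = 6
  (b*|d)* : |ε-closure| = 1 (new start) + 6 (body) + 1 (new accept) = 8
  ((d+b)*a)+|c|(b*|d)* : |ε-closure| = 1 (new start) + (6 + 1 + 8) + 1 (new accept, since some branch ε-reaches its own accept) = 17
  (((d+b)*a)+|c|(b*|d)*)* : |ε-closure| = 1 (new start) + 17 (body) + 1 (new accept) = 19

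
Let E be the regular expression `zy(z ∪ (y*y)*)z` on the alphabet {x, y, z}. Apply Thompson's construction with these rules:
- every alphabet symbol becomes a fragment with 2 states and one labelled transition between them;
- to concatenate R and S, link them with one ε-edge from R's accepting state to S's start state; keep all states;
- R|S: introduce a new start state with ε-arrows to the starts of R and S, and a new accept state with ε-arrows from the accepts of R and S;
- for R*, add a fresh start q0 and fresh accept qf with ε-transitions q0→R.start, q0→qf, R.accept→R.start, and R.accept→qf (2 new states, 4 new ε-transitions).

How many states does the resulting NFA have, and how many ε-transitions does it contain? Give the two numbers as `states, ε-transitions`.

By structural recursion:
Each of the 6 symbol leaves contributes 2 states and 0 ε-transitions.
  y* : 4 states, 4 ε-transitions
  y*y : 6 states, 5 ε-transitions
  (y*y)* : 8 states, 9 ε-transitions
  z ∪ (y*y)* : 12 states, 13 ε-transitions
  zy(z ∪ (y*y)*)z : 18 states, 16 ε-transitions

18, 16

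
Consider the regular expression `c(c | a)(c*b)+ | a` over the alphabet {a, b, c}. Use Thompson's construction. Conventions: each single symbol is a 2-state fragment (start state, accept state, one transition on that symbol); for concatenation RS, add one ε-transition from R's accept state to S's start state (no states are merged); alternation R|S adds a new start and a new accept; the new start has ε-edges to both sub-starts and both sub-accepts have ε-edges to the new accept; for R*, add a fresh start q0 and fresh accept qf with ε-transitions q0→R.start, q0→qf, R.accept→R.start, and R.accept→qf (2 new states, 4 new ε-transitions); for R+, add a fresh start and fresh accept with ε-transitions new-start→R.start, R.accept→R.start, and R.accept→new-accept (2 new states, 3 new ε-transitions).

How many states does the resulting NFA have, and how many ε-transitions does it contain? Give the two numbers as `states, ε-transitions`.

Per subexpression:
Each of the 6 symbol leaves contributes 2 states and 0 ε-transitions.
  c | a = 6 states, 4 ε-transitions
  c* = 4 states, 4 ε-transitions
  c*b = 6 states, 5 ε-transitions
  (c*b)+ = 8 states, 8 ε-transitions
  c(c | a)(c*b)+ = 16 states, 14 ε-transitions
  c(c | a)(c*b)+ | a = 20 states, 18 ε-transitions

20, 18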